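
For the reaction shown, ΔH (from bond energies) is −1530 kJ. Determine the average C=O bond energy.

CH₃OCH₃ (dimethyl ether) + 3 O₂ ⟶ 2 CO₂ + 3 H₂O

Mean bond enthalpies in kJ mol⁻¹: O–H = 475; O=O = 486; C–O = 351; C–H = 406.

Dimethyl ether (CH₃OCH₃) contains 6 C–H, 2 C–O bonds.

D(C=O) ≈ 819 kJ/mol

Let D be the C=O bond energy.
Σ(broken) = 6×406 + 2×351 + 3×486 = 4596
Σ(formed) = 4×D + 6×475 = 2850 + 4D
ΔH = Σ(broken) − Σ(formed) = (4596) − (2850 + 4D) = +1746 − 4D
Setting this equal to −1530 kJ gives 4D = 3276, so D = 819 kJ/mol.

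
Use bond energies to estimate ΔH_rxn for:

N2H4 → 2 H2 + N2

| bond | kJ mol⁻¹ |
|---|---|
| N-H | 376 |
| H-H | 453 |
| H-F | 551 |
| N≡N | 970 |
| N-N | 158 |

Bonds broken (reactants):
  N-H: 4 × 376 = 1504
  N-N: 1 × 158 = 158
  Σ(broken) = 1662 kJ
Bonds formed (products):
  H-H: 2 × 453 = 906
  N≡N: 1 × 970 = 970
  Σ(formed) = 1876 kJ
ΔH = Σ(broken) − Σ(formed) = 1662 − 1876 = −214 kJ

ΔH ≈ −214 kJ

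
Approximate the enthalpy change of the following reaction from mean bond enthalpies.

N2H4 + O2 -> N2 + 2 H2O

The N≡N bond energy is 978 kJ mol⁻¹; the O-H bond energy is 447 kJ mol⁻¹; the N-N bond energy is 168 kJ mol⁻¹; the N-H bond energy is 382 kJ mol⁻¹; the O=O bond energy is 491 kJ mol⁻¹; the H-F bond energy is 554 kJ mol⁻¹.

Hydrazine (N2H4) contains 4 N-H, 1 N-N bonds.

Bonds broken (reactants):
  N-H: 4 × 382 = 1528
  N-N: 1 × 168 = 168
  O=O: 1 × 491 = 491
  Σ(broken) = 2187 kJ
Bonds formed (products):
  N≡N: 1 × 978 = 978
  O-H: 4 × 447 = 1788
  Σ(formed) = 2766 kJ
ΔH = Σ(broken) − Σ(formed) = 2187 − 2766 = −579 kJ

ΔH ≈ −579 kJ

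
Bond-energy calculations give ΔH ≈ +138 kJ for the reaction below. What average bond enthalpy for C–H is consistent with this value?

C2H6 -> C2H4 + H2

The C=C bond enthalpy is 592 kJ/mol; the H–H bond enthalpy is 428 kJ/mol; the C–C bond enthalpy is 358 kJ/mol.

D(C–H) ≈ 400 kJ/mol

Let D be the C–H bond energy.
Σ(broken) = 1×358 + 6×D = 358 + 6D
Σ(formed) = 4×D + 1×592 + 1×428 = 1020 + 4D
ΔH = Σ(broken) − Σ(formed) = (358 + 6D) − (1020 + 4D) = −662 + 2D
Setting this equal to +138 kJ gives 2D = 800, so D = 400 kJ/mol.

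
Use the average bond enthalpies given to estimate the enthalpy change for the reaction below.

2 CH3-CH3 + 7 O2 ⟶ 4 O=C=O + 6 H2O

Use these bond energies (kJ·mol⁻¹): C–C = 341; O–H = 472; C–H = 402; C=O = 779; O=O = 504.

ΔH ≈ −2862 kJ

Bonds broken (reactants):
  C–C: 2 × 341 = 682
  C–H: 12 × 402 = 4824
  O=O: 7 × 504 = 3528
  Σ(broken) = 9034 kJ
Bonds formed (products):
  C=O: 8 × 779 = 6232
  O–H: 12 × 472 = 5664
  Σ(formed) = 11896 kJ
ΔH = Σ(broken) − Σ(formed) = 9034 − 11896 = −2862 kJ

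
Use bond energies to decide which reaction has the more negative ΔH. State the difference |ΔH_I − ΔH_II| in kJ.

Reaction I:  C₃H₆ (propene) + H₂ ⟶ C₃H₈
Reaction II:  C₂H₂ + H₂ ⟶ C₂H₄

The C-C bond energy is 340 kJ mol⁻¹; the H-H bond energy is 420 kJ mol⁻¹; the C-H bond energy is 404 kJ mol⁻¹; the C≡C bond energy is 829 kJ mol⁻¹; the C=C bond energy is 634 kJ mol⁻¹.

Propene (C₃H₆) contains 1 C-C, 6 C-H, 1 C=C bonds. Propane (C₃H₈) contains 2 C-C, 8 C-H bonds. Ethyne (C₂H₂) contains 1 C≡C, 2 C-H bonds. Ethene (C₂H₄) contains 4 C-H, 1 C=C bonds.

Reaction II, by 99 kJ

Reaction I:
  Bonds broken (reactants):
    C-C: 1 × 340 = 340
    C-H: 6 × 404 = 2424
    C=C: 1 × 634 = 634
    H-H: 1 × 420 = 420
    Σ(broken) = 3818 kJ
  Bonds formed (products):
    C-C: 2 × 340 = 680
    C-H: 8 × 404 = 3232
    Σ(formed) = 3912 kJ
  ΔH_I = 3818 − 3912 = −94 kJ
Reaction II:
  Bonds broken (reactants):
    C≡C: 1 × 829 = 829
    C-H: 2 × 404 = 808
    H-H: 1 × 420 = 420
    Σ(broken) = 2057 kJ
  Bonds formed (products):
    C-H: 4 × 404 = 1616
    C=C: 1 × 634 = 634
    Σ(formed) = 2250 kJ
  ΔH_II = 2057 − 2250 = −193 kJ
ΔH_I − ΔH_II = +99 kJ, so reaction II has the more negative ΔH; |ΔH_I − ΔH_II| = 99 kJ.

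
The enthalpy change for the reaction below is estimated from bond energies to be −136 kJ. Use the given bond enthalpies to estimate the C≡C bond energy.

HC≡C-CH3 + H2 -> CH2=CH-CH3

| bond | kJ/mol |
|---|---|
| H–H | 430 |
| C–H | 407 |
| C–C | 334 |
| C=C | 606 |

Let D be the C≡C bond energy.
Σ(broken) = 1×D + 1×334 + 4×407 + 1×430 = 2392 + D
Σ(formed) = 1×334 + 6×407 + 1×606 = 3382
ΔH = Σ(broken) − Σ(formed) = (2392 + D) − (3382) = −990 + D
Setting this equal to −136 kJ gives D = 854 kJ/mol.

D(C≡C) ≈ 854 kJ/mol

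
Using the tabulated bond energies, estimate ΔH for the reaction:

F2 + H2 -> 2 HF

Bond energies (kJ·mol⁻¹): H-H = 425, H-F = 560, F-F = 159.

ΔH ≈ −536 kJ

Bonds broken (reactants):
  F-F: 1 × 159 = 159
  H-H: 1 × 425 = 425
  Σ(broken) = 584 kJ
Bonds formed (products):
  H-F: 2 × 560 = 1120
  Σ(formed) = 1120 kJ
ΔH = Σ(broken) − Σ(formed) = 584 − 1120 = −536 kJ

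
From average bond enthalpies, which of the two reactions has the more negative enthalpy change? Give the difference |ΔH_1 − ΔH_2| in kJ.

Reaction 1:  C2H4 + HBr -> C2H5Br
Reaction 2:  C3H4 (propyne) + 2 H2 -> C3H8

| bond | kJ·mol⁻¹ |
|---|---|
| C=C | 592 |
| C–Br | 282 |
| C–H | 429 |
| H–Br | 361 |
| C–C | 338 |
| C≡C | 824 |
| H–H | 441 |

Reaction 2, by 252 kJ

Reaction 1:
  Bonds broken (reactants):
    C–H: 4 × 429 = 1716
    C=C: 1 × 592 = 592
    H–Br: 1 × 361 = 361
    Σ(broken) = 2669 kJ
  Bonds formed (products):
    C–Br: 1 × 282 = 282
    C–C: 1 × 338 = 338
    C–H: 5 × 429 = 2145
    Σ(formed) = 2765 kJ
  ΔH_1 = 2669 − 2765 = −96 kJ
Reaction 2:
  Bonds broken (reactants):
    C≡C: 1 × 824 = 824
    C–C: 1 × 338 = 338
    C–H: 4 × 429 = 1716
    H–H: 2 × 441 = 882
    Σ(broken) = 3760 kJ
  Bonds formed (products):
    C–C: 2 × 338 = 676
    C–H: 8 × 429 = 3432
    Σ(formed) = 4108 kJ
  ΔH_2 = 3760 − 4108 = −348 kJ
ΔH_1 − ΔH_2 = +252 kJ, so reaction 2 has the more negative ΔH; |ΔH_1 − ΔH_2| = 252 kJ.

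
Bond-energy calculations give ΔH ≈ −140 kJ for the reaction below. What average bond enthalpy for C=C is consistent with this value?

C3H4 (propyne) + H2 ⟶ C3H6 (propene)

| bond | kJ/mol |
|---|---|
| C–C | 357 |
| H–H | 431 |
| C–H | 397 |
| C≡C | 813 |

D(C=C) ≈ 590 kJ/mol

Let D be the C=C bond energy.
Σ(broken) = 1×813 + 1×357 + 4×397 + 1×431 = 3189
Σ(formed) = 1×357 + 6×397 + 1×D = 2739 + D
ΔH = Σ(broken) − Σ(formed) = (3189) − (2739 + D) = +450 − D
Setting this equal to −140 kJ gives D = 590 kJ/mol.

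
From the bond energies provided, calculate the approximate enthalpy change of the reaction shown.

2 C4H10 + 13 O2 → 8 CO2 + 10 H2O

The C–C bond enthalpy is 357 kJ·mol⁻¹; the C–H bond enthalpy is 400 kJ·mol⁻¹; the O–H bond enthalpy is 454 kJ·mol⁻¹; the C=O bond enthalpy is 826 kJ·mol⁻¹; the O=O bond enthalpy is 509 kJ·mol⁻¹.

ΔH ≈ −5537 kJ

Bonds broken (reactants):
  C–C: 6 × 357 = 2142
  C–H: 20 × 400 = 8000
  O=O: 13 × 509 = 6617
  Σ(broken) = 16759 kJ
Bonds formed (products):
  C=O: 16 × 826 = 13216
  O–H: 20 × 454 = 9080
  Σ(formed) = 22296 kJ
ΔH = Σ(broken) − Σ(formed) = 16759 − 22296 = −5537 kJ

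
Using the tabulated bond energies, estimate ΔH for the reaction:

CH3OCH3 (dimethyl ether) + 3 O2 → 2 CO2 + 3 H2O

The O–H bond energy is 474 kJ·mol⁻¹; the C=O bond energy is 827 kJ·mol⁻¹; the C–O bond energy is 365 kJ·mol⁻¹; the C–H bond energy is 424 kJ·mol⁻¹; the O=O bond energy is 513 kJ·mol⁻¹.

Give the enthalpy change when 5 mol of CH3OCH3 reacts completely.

ΔH = −6695 kJ

Bonds broken (reactants):
  C–H: 6 × 424 = 2544
  C–O: 2 × 365 = 730
  O=O: 3 × 513 = 1539
  Σ(broken) = 4813 kJ
Bonds formed (products):
  C=O: 4 × 827 = 3308
  O–H: 6 × 474 = 2844
  Σ(formed) = 6152 kJ
ΔH = Σ(broken) − Σ(formed) = 4813 − 6152 = −1339 kJ
For 5× the reaction as written: 5 × (−1339) = −6695 kJ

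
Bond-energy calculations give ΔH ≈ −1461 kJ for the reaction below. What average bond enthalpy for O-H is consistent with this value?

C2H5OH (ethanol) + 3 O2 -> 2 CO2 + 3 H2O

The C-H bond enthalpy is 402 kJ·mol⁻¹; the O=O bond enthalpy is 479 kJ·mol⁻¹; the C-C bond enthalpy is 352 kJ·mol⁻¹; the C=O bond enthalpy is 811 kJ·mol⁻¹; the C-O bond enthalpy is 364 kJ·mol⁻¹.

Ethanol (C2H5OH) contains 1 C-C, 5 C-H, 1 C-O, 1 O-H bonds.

D(O-H) ≈ 476 kJ/mol

Let D be the O-H bond energy.
Σ(broken) = 1×352 + 5×402 + 1×364 + 1×D + 3×479 = 4163 + D
Σ(formed) = 4×811 + 6×D = 3244 + 6D
ΔH = Σ(broken) − Σ(formed) = (4163 + D) − (3244 + 6D) = +919 − 5D
Setting this equal to −1461 kJ gives 5D = 2380, so D = 476 kJ/mol.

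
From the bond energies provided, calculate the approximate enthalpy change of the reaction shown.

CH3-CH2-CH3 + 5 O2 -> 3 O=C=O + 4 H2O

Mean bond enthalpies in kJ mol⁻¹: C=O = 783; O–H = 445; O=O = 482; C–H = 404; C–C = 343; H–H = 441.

Bonds broken (reactants):
  C–C: 2 × 343 = 686
  C–H: 8 × 404 = 3232
  O=O: 5 × 482 = 2410
  Σ(broken) = 6328 kJ
Bonds formed (products):
  C=O: 6 × 783 = 4698
  O–H: 8 × 445 = 3560
  Σ(formed) = 8258 kJ
ΔH = Σ(broken) − Σ(formed) = 6328 − 8258 = −1930 kJ

ΔH ≈ −1930 kJ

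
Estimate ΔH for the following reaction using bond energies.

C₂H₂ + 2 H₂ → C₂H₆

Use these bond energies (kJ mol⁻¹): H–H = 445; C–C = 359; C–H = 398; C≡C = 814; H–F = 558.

ΔH ≈ −247 kJ

Bonds broken (reactants):
  C≡C: 1 × 814 = 814
  C–H: 2 × 398 = 796
  H–H: 2 × 445 = 890
  Σ(broken) = 2500 kJ
Bonds formed (products):
  C–C: 1 × 359 = 359
  C–H: 6 × 398 = 2388
  Σ(formed) = 2747 kJ
ΔH = Σ(broken) − Σ(formed) = 2500 − 2747 = −247 kJ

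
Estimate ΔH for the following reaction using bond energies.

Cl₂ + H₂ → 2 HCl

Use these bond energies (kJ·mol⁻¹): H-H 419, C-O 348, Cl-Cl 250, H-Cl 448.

ΔH ≈ −227 kJ

Bonds broken (reactants):
  Cl-Cl: 1 × 250 = 250
  H-H: 1 × 419 = 419
  Σ(broken) = 669 kJ
Bonds formed (products):
  H-Cl: 2 × 448 = 896
  Σ(formed) = 896 kJ
ΔH = Σ(broken) − Σ(formed) = 669 − 896 = −227 kJ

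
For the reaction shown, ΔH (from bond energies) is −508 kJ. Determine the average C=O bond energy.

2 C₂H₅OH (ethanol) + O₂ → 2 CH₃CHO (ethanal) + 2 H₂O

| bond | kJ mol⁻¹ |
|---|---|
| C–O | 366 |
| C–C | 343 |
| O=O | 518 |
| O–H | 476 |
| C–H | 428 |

Let D be the C=O bond energy.
Σ(broken) = 2×343 + 10×428 + 2×366 + 2×476 + 1×518 = 7168
Σ(formed) = 2×343 + 8×428 + 2×D + 4×476 = 6014 + 2D
ΔH = Σ(broken) − Σ(formed) = (7168) − (6014 + 2D) = +1154 − 2D
Setting this equal to −508 kJ gives 2D = 1662, so D = 831 kJ/mol.

D(C=O) ≈ 831 kJ/mol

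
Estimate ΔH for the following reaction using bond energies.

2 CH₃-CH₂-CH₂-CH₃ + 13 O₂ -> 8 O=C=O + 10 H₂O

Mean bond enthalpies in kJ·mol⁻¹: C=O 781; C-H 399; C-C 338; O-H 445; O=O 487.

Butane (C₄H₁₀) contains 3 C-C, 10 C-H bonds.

ΔH ≈ −5057 kJ

Bonds broken (reactants):
  C-C: 6 × 338 = 2028
  C-H: 20 × 399 = 7980
  O=O: 13 × 487 = 6331
  Σ(broken) = 16339 kJ
Bonds formed (products):
  C=O: 16 × 781 = 12496
  O-H: 20 × 445 = 8900
  Σ(formed) = 21396 kJ
ΔH = Σ(broken) − Σ(formed) = 16339 − 21396 = −5057 kJ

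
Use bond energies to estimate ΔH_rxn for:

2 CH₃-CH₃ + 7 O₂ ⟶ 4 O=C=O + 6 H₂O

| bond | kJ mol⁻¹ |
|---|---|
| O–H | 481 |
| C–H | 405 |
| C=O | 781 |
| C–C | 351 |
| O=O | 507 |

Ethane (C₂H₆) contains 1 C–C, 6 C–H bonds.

ΔH ≈ −2909 kJ

Bonds broken (reactants):
  C–C: 2 × 351 = 702
  C–H: 12 × 405 = 4860
  O=O: 7 × 507 = 3549
  Σ(broken) = 9111 kJ
Bonds formed (products):
  C=O: 8 × 781 = 6248
  O–H: 12 × 481 = 5772
  Σ(formed) = 12020 kJ
ΔH = Σ(broken) − Σ(formed) = 9111 − 12020 = −2909 kJ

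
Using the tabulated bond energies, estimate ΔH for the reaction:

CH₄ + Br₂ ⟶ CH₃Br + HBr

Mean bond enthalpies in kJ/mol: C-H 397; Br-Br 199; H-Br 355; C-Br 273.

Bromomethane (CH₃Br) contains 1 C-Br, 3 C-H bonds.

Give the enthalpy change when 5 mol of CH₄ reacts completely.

ΔH = −160 kJ

Bonds broken (reactants):
  Br-Br: 1 × 199 = 199
  C-H: 4 × 397 = 1588
  Σ(broken) = 1787 kJ
Bonds formed (products):
  C-Br: 1 × 273 = 273
  C-H: 3 × 397 = 1191
  H-Br: 1 × 355 = 355
  Σ(formed) = 1819 kJ
ΔH = Σ(broken) − Σ(formed) = 1787 − 1819 = −32 kJ
For 5× the reaction as written: 5 × (−32) = −160 kJ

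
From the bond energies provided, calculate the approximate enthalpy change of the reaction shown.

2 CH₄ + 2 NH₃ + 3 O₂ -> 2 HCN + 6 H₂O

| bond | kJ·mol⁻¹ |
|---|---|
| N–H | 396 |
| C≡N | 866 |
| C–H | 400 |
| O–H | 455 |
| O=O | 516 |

ΔH ≈ −868 kJ

Bonds broken (reactants):
  C–H: 8 × 400 = 3200
  N–H: 6 × 396 = 2376
  O=O: 3 × 516 = 1548
  Σ(broken) = 7124 kJ
Bonds formed (products):
  C≡N: 2 × 866 = 1732
  C–H: 2 × 400 = 800
  O–H: 12 × 455 = 5460
  Σ(formed) = 7992 kJ
ΔH = Σ(broken) − Σ(formed) = 7124 − 7992 = −868 kJ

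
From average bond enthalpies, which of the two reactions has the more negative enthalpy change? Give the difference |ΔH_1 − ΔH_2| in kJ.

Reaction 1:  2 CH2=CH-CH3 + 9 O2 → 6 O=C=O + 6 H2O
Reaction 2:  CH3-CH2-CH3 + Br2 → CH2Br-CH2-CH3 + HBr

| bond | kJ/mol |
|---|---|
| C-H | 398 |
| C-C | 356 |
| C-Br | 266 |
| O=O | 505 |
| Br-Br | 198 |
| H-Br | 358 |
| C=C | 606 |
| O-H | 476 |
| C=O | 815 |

Reaction 1, by 4219 kJ

Reaction 1:
  Bonds broken (reactants):
    C-C: 2 × 356 = 712
    C-H: 12 × 398 = 4776
    C=C: 2 × 606 = 1212
    O=O: 9 × 505 = 4545
    Σ(broken) = 11245 kJ
  Bonds formed (products):
    C=O: 12 × 815 = 9780
    O-H: 12 × 476 = 5712
    Σ(formed) = 15492 kJ
  ΔH_1 = 11245 − 15492 = −4247 kJ
Reaction 2:
  Bonds broken (reactants):
    Br-Br: 1 × 198 = 198
    C-C: 2 × 356 = 712
    C-H: 8 × 398 = 3184
    Σ(broken) = 4094 kJ
  Bonds formed (products):
    C-Br: 1 × 266 = 266
    C-C: 2 × 356 = 712
    C-H: 7 × 398 = 2786
    H-Br: 1 × 358 = 358
    Σ(formed) = 4122 kJ
  ΔH_2 = 4094 − 4122 = −28 kJ
ΔH_1 − ΔH_2 = −4219 kJ, so reaction 1 has the more negative ΔH; |ΔH_1 − ΔH_2| = 4219 kJ.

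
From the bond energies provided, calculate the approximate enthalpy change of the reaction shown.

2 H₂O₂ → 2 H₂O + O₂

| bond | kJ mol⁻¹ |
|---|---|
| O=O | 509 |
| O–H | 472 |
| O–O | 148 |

ΔH ≈ −213 kJ

Bonds broken (reactants):
  O–H: 4 × 472 = 1888
  O–O: 2 × 148 = 296
  Σ(broken) = 2184 kJ
Bonds formed (products):
  O–H: 4 × 472 = 1888
  O=O: 1 × 509 = 509
  Σ(formed) = 2397 kJ
ΔH = Σ(broken) − Σ(formed) = 2184 − 2397 = −213 kJ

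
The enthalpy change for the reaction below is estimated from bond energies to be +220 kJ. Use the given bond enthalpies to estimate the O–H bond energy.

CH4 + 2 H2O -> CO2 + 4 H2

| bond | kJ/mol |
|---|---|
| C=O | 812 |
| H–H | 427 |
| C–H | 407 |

D(O–H) ≈ 481 kJ/mol

Let D be the O–H bond energy.
Σ(broken) = 4×407 + 4×D = 1628 + 4D
Σ(formed) = 2×812 + 4×427 = 3332
ΔH = Σ(broken) − Σ(formed) = (1628 + 4D) − (3332) = −1704 + 4D
Setting this equal to +220 kJ gives 4D = 1924, so D = 481 kJ/mol.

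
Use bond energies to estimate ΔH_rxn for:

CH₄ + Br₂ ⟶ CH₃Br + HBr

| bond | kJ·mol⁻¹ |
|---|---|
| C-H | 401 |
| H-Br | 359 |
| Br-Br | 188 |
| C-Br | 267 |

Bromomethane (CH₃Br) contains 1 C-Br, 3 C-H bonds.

ΔH ≈ −37 kJ

Bonds broken (reactants):
  Br-Br: 1 × 188 = 188
  C-H: 4 × 401 = 1604
  Σ(broken) = 1792 kJ
Bonds formed (products):
  C-Br: 1 × 267 = 267
  C-H: 3 × 401 = 1203
  H-Br: 1 × 359 = 359
  Σ(formed) = 1829 kJ
ΔH = Σ(broken) − Σ(formed) = 1792 − 1829 = −37 kJ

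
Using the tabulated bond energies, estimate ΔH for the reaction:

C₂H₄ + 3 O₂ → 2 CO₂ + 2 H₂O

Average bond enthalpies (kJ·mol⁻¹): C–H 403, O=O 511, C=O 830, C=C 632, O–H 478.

ΔH ≈ −1455 kJ

Bonds broken (reactants):
  C–H: 4 × 403 = 1612
  C=C: 1 × 632 = 632
  O=O: 3 × 511 = 1533
  Σ(broken) = 3777 kJ
Bonds formed (products):
  C=O: 4 × 830 = 3320
  O–H: 4 × 478 = 1912
  Σ(formed) = 5232 kJ
ΔH = Σ(broken) − Σ(formed) = 3777 − 5232 = −1455 kJ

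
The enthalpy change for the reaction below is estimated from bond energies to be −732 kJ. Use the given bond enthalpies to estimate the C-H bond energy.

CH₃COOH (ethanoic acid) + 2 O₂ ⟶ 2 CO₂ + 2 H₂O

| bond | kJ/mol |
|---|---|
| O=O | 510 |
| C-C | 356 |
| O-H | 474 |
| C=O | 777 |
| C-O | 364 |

Let D be the C-H bond energy.
Σ(broken) = 1×356 + 3×D + 1×364 + 1×777 + 1×474 + 2×510 = 2991 + 3D
Σ(formed) = 4×777 + 4×474 = 5004
ΔH = Σ(broken) − Σ(formed) = (2991 + 3D) − (5004) = −2013 + 3D
Setting this equal to −732 kJ gives 3D = 1281, so D = 427 kJ/mol.

D(C-H) ≈ 427 kJ/mol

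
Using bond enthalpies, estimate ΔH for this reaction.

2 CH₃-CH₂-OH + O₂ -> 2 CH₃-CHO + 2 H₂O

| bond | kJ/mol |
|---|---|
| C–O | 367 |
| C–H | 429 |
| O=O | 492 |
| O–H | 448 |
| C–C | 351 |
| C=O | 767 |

ΔH ≈ −346 kJ

Bonds broken (reactants):
  C–C: 2 × 351 = 702
  C–H: 10 × 429 = 4290
  C–O: 2 × 367 = 734
  O–H: 2 × 448 = 896
  O=O: 1 × 492 = 492
  Σ(broken) = 7114 kJ
Bonds formed (products):
  C–C: 2 × 351 = 702
  C–H: 8 × 429 = 3432
  C=O: 2 × 767 = 1534
  O–H: 4 × 448 = 1792
  Σ(formed) = 7460 kJ
ΔH = Σ(broken) − Σ(formed) = 7114 − 7460 = −346 kJ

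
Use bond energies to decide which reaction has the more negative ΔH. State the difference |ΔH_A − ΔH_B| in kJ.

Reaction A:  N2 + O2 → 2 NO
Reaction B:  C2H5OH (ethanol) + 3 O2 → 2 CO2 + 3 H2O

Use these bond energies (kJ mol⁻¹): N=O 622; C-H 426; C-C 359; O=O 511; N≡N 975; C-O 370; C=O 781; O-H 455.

Reaction A:
  Bonds broken (reactants):
    N≡N: 1 × 975 = 975
    O=O: 1 × 511 = 511
    Σ(broken) = 1486 kJ
  Bonds formed (products):
    N=O: 2 × 622 = 1244
    Σ(formed) = 1244 kJ
  ΔH_A = 1486 − 1244 = +242 kJ
Reaction B:
  Bonds broken (reactants):
    C-C: 1 × 359 = 359
    C-H: 5 × 426 = 2130
    C-O: 1 × 370 = 370
    O-H: 1 × 455 = 455
    O=O: 3 × 511 = 1533
    Σ(broken) = 4847 kJ
  Bonds formed (products):
    C=O: 4 × 781 = 3124
    O-H: 6 × 455 = 2730
    Σ(formed) = 5854 kJ
  ΔH_B = 4847 − 5854 = −1007 kJ
ΔH_A − ΔH_B = +1249 kJ, so reaction B has the more negative ΔH; |ΔH_A − ΔH_B| = 1249 kJ.

Reaction B, by 1249 kJ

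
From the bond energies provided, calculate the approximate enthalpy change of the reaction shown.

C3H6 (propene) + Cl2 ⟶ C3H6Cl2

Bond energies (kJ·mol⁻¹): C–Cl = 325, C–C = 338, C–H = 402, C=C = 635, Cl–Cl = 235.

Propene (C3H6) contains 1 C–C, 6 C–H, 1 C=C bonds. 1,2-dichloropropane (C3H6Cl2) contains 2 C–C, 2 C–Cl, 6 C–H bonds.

Bonds broken (reactants):
  C–C: 1 × 338 = 338
  C–H: 6 × 402 = 2412
  C=C: 1 × 635 = 635
  Cl–Cl: 1 × 235 = 235
  Σ(broken) = 3620 kJ
Bonds formed (products):
  C–C: 2 × 338 = 676
  C–Cl: 2 × 325 = 650
  C–H: 6 × 402 = 2412
  Σ(formed) = 3738 kJ
ΔH = Σ(broken) − Σ(formed) = 3620 − 3738 = −118 kJ

ΔH ≈ −118 kJ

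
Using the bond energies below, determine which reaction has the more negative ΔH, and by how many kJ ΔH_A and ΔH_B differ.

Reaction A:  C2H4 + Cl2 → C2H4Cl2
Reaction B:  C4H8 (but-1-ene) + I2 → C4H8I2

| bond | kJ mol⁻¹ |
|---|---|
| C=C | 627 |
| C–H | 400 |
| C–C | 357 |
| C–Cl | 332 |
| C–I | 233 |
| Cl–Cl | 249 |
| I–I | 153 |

Reaction A, by 102 kJ

Reaction A:
  Bonds broken (reactants):
    C–H: 4 × 400 = 1600
    C=C: 1 × 627 = 627
    Cl–Cl: 1 × 249 = 249
    Σ(broken) = 2476 kJ
  Bonds formed (products):
    C–C: 1 × 357 = 357
    C–Cl: 2 × 332 = 664
    C–H: 4 × 400 = 1600
    Σ(formed) = 2621 kJ
  ΔH_A = 2476 − 2621 = −145 kJ
Reaction B:
  Bonds broken (reactants):
    C–C: 2 × 357 = 714
    C–H: 8 × 400 = 3200
    C=C: 1 × 627 = 627
    I–I: 1 × 153 = 153
    Σ(broken) = 4694 kJ
  Bonds formed (products):
    C–C: 3 × 357 = 1071
    C–H: 8 × 400 = 3200
    C–I: 2 × 233 = 466
    Σ(formed) = 4737 kJ
  ΔH_B = 4694 − 4737 = −43 kJ
ΔH_A − ΔH_B = −102 kJ, so reaction A has the more negative ΔH; |ΔH_A − ΔH_B| = 102 kJ.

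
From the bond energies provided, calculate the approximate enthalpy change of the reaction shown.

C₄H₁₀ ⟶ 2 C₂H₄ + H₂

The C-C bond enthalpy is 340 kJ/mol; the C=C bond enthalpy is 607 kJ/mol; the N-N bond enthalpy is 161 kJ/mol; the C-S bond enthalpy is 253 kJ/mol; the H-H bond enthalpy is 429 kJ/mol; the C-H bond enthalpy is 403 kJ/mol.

ΔH ≈ +183 kJ

Bonds broken (reactants):
  C-C: 3 × 340 = 1020
  C-H: 10 × 403 = 4030
  Σ(broken) = 5050 kJ
Bonds formed (products):
  C-H: 8 × 403 = 3224
  C=C: 2 × 607 = 1214
  H-H: 1 × 429 = 429
  Σ(formed) = 4867 kJ
ΔH = Σ(broken) − Σ(formed) = 5050 − 4867 = +183 kJ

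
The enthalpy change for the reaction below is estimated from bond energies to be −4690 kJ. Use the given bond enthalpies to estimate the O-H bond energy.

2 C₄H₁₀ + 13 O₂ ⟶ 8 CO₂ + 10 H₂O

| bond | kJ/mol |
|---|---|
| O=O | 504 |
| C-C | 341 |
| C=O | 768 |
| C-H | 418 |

Let D be the O-H bond energy.
Σ(broken) = 6×341 + 20×418 + 13×504 = 16958
Σ(formed) = 16×768 + 20×D = 12288 + 20D
ΔH = Σ(broken) − Σ(formed) = (16958) − (12288 + 20D) = +4670 − 20D
Setting this equal to −4690 kJ gives 20D = 9360, so D = 468 kJ/mol.

D(O-H) ≈ 468 kJ/mol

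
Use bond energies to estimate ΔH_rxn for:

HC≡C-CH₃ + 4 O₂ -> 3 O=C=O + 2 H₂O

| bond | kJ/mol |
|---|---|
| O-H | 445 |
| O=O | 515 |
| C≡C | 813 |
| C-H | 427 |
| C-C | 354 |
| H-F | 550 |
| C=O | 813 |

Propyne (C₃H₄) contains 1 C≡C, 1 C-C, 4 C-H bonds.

Bonds broken (reactants):
  C≡C: 1 × 813 = 813
  C-C: 1 × 354 = 354
  C-H: 4 × 427 = 1708
  O=O: 4 × 515 = 2060
  Σ(broken) = 4935 kJ
Bonds formed (products):
  C=O: 6 × 813 = 4878
  O-H: 4 × 445 = 1780
  Σ(formed) = 6658 kJ
ΔH = Σ(broken) − Σ(formed) = 4935 − 6658 = −1723 kJ

ΔH ≈ −1723 kJ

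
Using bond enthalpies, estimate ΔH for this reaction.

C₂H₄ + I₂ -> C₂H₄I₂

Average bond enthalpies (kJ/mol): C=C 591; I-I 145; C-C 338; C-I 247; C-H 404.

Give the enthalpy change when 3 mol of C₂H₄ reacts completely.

ΔH = −288 kJ

Bonds broken (reactants):
  C-H: 4 × 404 = 1616
  C=C: 1 × 591 = 591
  I-I: 1 × 145 = 145
  Σ(broken) = 2352 kJ
Bonds formed (products):
  C-C: 1 × 338 = 338
  C-H: 4 × 404 = 1616
  C-I: 2 × 247 = 494
  Σ(formed) = 2448 kJ
ΔH = Σ(broken) − Σ(formed) = 2352 − 2448 = −96 kJ
For 3× the reaction as written: 3 × (−96) = −288 kJ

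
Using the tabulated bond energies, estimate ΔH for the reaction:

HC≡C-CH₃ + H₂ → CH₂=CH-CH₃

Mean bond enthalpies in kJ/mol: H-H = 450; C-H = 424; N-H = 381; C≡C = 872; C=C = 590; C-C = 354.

Bonds broken (reactants):
  C≡C: 1 × 872 = 872
  C-C: 1 × 354 = 354
  C-H: 4 × 424 = 1696
  H-H: 1 × 450 = 450
  Σ(broken) = 3372 kJ
Bonds formed (products):
  C-C: 1 × 354 = 354
  C-H: 6 × 424 = 2544
  C=C: 1 × 590 = 590
  Σ(formed) = 3488 kJ
ΔH = Σ(broken) − Σ(formed) = 3372 − 3488 = −116 kJ

ΔH ≈ −116 kJ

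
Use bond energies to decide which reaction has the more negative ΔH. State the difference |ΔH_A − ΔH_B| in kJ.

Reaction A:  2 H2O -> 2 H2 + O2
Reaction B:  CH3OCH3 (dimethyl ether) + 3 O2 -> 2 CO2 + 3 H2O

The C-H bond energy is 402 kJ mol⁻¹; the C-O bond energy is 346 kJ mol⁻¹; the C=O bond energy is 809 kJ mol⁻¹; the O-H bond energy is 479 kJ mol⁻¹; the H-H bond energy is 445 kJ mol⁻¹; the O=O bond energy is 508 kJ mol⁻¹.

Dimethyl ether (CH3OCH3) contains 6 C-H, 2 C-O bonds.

Reaction B, by 2000 kJ

Reaction A:
  Bonds broken (reactants):
    O-H: 4 × 479 = 1916
    Σ(broken) = 1916 kJ
  Bonds formed (products):
    H-H: 2 × 445 = 890
    O=O: 1 × 508 = 508
    Σ(formed) = 1398 kJ
  ΔH_A = 1916 − 1398 = +518 kJ
Reaction B:
  Bonds broken (reactants):
    C-H: 6 × 402 = 2412
    C-O: 2 × 346 = 692
    O=O: 3 × 508 = 1524
    Σ(broken) = 4628 kJ
  Bonds formed (products):
    C=O: 4 × 809 = 3236
    O-H: 6 × 479 = 2874
    Σ(formed) = 6110 kJ
  ΔH_B = 4628 − 6110 = −1482 kJ
ΔH_A − ΔH_B = +2000 kJ, so reaction B has the more negative ΔH; |ΔH_A − ΔH_B| = 2000 kJ.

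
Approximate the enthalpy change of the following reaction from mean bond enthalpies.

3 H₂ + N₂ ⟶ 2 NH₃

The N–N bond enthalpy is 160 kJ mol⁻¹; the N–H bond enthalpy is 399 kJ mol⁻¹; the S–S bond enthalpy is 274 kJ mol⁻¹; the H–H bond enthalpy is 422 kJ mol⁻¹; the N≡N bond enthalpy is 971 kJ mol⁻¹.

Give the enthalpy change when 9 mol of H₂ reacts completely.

Bonds broken (reactants):
  H–H: 3 × 422 = 1266
  N≡N: 1 × 971 = 971
  Σ(broken) = 2237 kJ
Bonds formed (products):
  N–H: 6 × 399 = 2394
  Σ(formed) = 2394 kJ
ΔH = Σ(broken) − Σ(formed) = 2237 − 2394 = −157 kJ
For 3× the reaction as written: 3 × (−157) = −471 kJ

ΔH = −471 kJ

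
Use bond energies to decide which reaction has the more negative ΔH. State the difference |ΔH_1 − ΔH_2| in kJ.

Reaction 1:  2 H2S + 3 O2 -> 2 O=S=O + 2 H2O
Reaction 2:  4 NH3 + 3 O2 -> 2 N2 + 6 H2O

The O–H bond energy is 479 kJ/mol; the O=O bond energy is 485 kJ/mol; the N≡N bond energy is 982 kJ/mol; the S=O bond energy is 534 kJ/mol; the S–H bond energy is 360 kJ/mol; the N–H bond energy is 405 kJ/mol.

Reaction 1:
  Bonds broken (reactants):
    O=O: 3 × 485 = 1455
    S–H: 4 × 360 = 1440
    Σ(broken) = 2895 kJ
  Bonds formed (products):
    O–H: 4 × 479 = 1916
    S=O: 4 × 534 = 2136
    Σ(formed) = 4052 kJ
  ΔH_1 = 2895 − 4052 = −1157 kJ
Reaction 2:
  Bonds broken (reactants):
    N–H: 12 × 405 = 4860
    O=O: 3 × 485 = 1455
    Σ(broken) = 6315 kJ
  Bonds formed (products):
    N≡N: 2 × 982 = 1964
    O–H: 12 × 479 = 5748
    Σ(formed) = 7712 kJ
  ΔH_2 = 6315 − 7712 = −1397 kJ
ΔH_1 − ΔH_2 = +240 kJ, so reaction 2 has the more negative ΔH; |ΔH_1 − ΔH_2| = 240 kJ.

Reaction 2, by 240 kJ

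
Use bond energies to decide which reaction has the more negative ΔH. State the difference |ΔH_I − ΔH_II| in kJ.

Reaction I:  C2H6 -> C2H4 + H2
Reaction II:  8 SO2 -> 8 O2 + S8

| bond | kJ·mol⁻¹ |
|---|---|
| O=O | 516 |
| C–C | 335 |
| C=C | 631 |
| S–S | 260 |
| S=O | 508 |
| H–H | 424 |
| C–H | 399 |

Reaction I, by 1842 kJ

Reaction I:
  Bonds broken (reactants):
    C–C: 1 × 335 = 335
    C–H: 6 × 399 = 2394
    Σ(broken) = 2729 kJ
  Bonds formed (products):
    C–H: 4 × 399 = 1596
    C=C: 1 × 631 = 631
    H–H: 1 × 424 = 424
    Σ(formed) = 2651 kJ
  ΔH_I = 2729 − 2651 = +78 kJ
Reaction II:
  Bonds broken (reactants):
    S=O: 16 × 508 = 8128
    Σ(broken) = 8128 kJ
  Bonds formed (products):
    O=O: 8 × 516 = 4128
    S–S: 8 × 260 = 2080
    Σ(formed) = 6208 kJ
  ΔH_II = 8128 − 6208 = +1920 kJ
ΔH_I − ΔH_II = −1842 kJ, so reaction I has the more negative ΔH; |ΔH_I − ΔH_II| = 1842 kJ.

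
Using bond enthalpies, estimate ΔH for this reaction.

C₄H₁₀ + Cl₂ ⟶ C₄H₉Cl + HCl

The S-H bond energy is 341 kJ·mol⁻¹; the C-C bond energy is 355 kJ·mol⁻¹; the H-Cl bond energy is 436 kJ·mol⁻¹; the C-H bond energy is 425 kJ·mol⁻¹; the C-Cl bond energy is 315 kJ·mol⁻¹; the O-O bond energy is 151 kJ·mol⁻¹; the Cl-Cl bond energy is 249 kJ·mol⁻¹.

ΔH ≈ −77 kJ

Bonds broken (reactants):
  C-C: 3 × 355 = 1065
  C-H: 10 × 425 = 4250
  Cl-Cl: 1 × 249 = 249
  Σ(broken) = 5564 kJ
Bonds formed (products):
  C-C: 3 × 355 = 1065
  C-Cl: 1 × 315 = 315
  C-H: 9 × 425 = 3825
  H-Cl: 1 × 436 = 436
  Σ(formed) = 5641 kJ
ΔH = Σ(broken) − Σ(formed) = 5564 − 5641 = −77 kJ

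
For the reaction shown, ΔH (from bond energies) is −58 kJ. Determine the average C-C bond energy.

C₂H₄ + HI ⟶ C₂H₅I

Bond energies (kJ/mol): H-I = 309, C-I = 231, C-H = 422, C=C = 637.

Let D be the C-C bond energy.
Σ(broken) = 4×422 + 1×637 + 1×309 = 2634
Σ(formed) = 1×D + 5×422 + 1×231 = 2341 + D
ΔH = Σ(broken) − Σ(formed) = (2634) − (2341 + D) = +293 − D
Setting this equal to −58 kJ gives D = 351 kJ/mol.

D(C-C) ≈ 351 kJ/mol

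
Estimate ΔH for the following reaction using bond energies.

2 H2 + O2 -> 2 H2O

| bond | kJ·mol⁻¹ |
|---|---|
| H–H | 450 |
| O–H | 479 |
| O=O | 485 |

Bonds broken (reactants):
  H–H: 2 × 450 = 900
  O=O: 1 × 485 = 485
  Σ(broken) = 1385 kJ
Bonds formed (products):
  O–H: 4 × 479 = 1916
  Σ(formed) = 1916 kJ
ΔH = Σ(broken) − Σ(formed) = 1385 − 1916 = −531 kJ

ΔH ≈ −531 kJ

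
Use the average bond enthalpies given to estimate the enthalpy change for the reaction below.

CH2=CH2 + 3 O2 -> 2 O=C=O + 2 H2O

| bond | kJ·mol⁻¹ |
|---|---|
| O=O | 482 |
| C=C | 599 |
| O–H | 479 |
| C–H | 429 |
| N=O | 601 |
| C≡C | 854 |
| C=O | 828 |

ΔH ≈ −1467 kJ

Bonds broken (reactants):
  C–H: 4 × 429 = 1716
  C=C: 1 × 599 = 599
  O=O: 3 × 482 = 1446
  Σ(broken) = 3761 kJ
Bonds formed (products):
  C=O: 4 × 828 = 3312
  O–H: 4 × 479 = 1916
  Σ(formed) = 5228 kJ
ΔH = Σ(broken) − Σ(formed) = 3761 − 5228 = −1467 kJ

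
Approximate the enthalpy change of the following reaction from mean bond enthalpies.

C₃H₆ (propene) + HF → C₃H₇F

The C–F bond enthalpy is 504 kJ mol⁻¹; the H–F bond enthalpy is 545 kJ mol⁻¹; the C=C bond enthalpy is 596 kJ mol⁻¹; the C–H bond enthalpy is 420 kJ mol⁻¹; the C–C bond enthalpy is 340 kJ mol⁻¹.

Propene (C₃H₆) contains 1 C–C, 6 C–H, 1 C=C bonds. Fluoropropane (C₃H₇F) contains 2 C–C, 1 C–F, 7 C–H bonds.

ΔH ≈ −123 kJ

Bonds broken (reactants):
  C–C: 1 × 340 = 340
  C–H: 6 × 420 = 2520
  C=C: 1 × 596 = 596
  H–F: 1 × 545 = 545
  Σ(broken) = 4001 kJ
Bonds formed (products):
  C–C: 2 × 340 = 680
  C–F: 1 × 504 = 504
  C–H: 7 × 420 = 2940
  Σ(formed) = 4124 kJ
ΔH = Σ(broken) − Σ(formed) = 4001 − 4124 = −123 kJ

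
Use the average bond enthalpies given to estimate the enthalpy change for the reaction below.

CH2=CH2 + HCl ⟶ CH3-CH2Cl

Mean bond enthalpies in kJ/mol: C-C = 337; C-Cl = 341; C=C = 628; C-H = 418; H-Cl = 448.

Bonds broken (reactants):
  C-H: 4 × 418 = 1672
  C=C: 1 × 628 = 628
  H-Cl: 1 × 448 = 448
  Σ(broken) = 2748 kJ
Bonds formed (products):
  C-C: 1 × 337 = 337
  C-Cl: 1 × 341 = 341
  C-H: 5 × 418 = 2090
  Σ(formed) = 2768 kJ
ΔH = Σ(broken) − Σ(formed) = 2748 − 2768 = −20 kJ

ΔH ≈ −20 kJ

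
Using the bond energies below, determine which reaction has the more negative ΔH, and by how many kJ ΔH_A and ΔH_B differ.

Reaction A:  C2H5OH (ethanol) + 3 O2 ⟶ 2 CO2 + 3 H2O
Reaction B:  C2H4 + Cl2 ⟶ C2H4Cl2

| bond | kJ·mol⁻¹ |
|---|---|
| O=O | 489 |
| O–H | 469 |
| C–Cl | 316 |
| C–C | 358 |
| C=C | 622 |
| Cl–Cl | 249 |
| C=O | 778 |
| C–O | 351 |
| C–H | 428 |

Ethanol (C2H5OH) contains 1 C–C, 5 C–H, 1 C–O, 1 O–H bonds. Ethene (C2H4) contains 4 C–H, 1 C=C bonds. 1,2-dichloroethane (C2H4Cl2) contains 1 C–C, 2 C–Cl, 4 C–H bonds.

Reaction A, by 1022 kJ

Reaction A:
  Bonds broken (reactants):
    C–C: 1 × 358 = 358
    C–H: 5 × 428 = 2140
    C–O: 1 × 351 = 351
    O–H: 1 × 469 = 469
    O=O: 3 × 489 = 1467
    Σ(broken) = 4785 kJ
  Bonds formed (products):
    C=O: 4 × 778 = 3112
    O–H: 6 × 469 = 2814
    Σ(formed) = 5926 kJ
  ΔH_A = 4785 − 5926 = −1141 kJ
Reaction B:
  Bonds broken (reactants):
    C–H: 4 × 428 = 1712
    C=C: 1 × 622 = 622
    Cl–Cl: 1 × 249 = 249
    Σ(broken) = 2583 kJ
  Bonds formed (products):
    C–C: 1 × 358 = 358
    C–Cl: 2 × 316 = 632
    C–H: 4 × 428 = 1712
    Σ(formed) = 2702 kJ
  ΔH_B = 2583 − 2702 = −119 kJ
ΔH_A − ΔH_B = −1022 kJ, so reaction A has the more negative ΔH; |ΔH_A − ΔH_B| = 1022 kJ.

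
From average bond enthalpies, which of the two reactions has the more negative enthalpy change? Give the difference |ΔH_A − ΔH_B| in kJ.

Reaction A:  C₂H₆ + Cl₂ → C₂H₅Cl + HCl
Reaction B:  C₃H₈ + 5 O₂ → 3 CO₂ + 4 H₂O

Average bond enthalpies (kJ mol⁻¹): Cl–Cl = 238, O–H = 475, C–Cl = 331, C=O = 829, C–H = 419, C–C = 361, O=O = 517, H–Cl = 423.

Reaction B, by 2018 kJ

Reaction A:
  Bonds broken (reactants):
    C–C: 1 × 361 = 361
    C–H: 6 × 419 = 2514
    Cl–Cl: 1 × 238 = 238
    Σ(broken) = 3113 kJ
  Bonds formed (products):
    C–C: 1 × 361 = 361
    C–Cl: 1 × 331 = 331
    C–H: 5 × 419 = 2095
    H–Cl: 1 × 423 = 423
    Σ(formed) = 3210 kJ
  ΔH_A = 3113 − 3210 = −97 kJ
Reaction B:
  Bonds broken (reactants):
    C–C: 2 × 361 = 722
    C–H: 8 × 419 = 3352
    O=O: 5 × 517 = 2585
    Σ(broken) = 6659 kJ
  Bonds formed (products):
    C=O: 6 × 829 = 4974
    O–H: 8 × 475 = 3800
    Σ(formed) = 8774 kJ
  ΔH_B = 6659 − 8774 = −2115 kJ
ΔH_A − ΔH_B = +2018 kJ, so reaction B has the more negative ΔH; |ΔH_A − ΔH_B| = 2018 kJ.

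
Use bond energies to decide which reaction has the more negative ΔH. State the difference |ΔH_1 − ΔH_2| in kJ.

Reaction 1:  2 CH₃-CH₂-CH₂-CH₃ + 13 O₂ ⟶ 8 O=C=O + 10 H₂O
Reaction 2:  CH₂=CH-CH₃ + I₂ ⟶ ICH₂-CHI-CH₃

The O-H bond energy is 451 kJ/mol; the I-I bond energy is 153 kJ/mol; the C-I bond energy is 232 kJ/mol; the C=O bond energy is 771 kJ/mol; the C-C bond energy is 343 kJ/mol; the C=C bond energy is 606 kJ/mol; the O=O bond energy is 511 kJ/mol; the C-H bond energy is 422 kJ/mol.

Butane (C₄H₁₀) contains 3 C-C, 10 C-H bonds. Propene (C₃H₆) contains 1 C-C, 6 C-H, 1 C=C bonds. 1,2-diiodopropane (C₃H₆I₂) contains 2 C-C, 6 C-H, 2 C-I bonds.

Reaction 1, by 4167 kJ

Reaction 1:
  Bonds broken (reactants):
    C-C: 6 × 343 = 2058
    C-H: 20 × 422 = 8440
    O=O: 13 × 511 = 6643
    Σ(broken) = 17141 kJ
  Bonds formed (products):
    C=O: 16 × 771 = 12336
    O-H: 20 × 451 = 9020
    Σ(formed) = 21356 kJ
  ΔH_1 = 17141 − 21356 = −4215 kJ
Reaction 2:
  Bonds broken (reactants):
    C-C: 1 × 343 = 343
    C-H: 6 × 422 = 2532
    C=C: 1 × 606 = 606
    I-I: 1 × 153 = 153
    Σ(broken) = 3634 kJ
  Bonds formed (products):
    C-C: 2 × 343 = 686
    C-H: 6 × 422 = 2532
    C-I: 2 × 232 = 464
    Σ(formed) = 3682 kJ
  ΔH_2 = 3634 − 3682 = −48 kJ
ΔH_1 − ΔH_2 = −4167 kJ, so reaction 1 has the more negative ΔH; |ΔH_1 − ΔH_2| = 4167 kJ.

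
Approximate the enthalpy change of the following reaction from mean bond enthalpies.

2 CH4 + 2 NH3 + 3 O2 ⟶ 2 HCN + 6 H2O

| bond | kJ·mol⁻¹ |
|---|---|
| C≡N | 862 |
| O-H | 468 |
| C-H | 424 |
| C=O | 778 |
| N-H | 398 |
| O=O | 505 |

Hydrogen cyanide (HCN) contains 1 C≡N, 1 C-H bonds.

Bonds broken (reactants):
  C-H: 8 × 424 = 3392
  N-H: 6 × 398 = 2388
  O=O: 3 × 505 = 1515
  Σ(broken) = 7295 kJ
Bonds formed (products):
  C≡N: 2 × 862 = 1724
  C-H: 2 × 424 = 848
  O-H: 12 × 468 = 5616
  Σ(formed) = 8188 kJ
ΔH = Σ(broken) − Σ(formed) = 7295 − 8188 = −893 kJ

ΔH ≈ −893 kJ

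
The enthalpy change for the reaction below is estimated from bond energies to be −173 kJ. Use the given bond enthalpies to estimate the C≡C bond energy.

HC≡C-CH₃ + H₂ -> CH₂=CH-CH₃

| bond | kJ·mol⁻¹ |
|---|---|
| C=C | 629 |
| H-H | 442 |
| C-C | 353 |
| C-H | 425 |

Let D be the C≡C bond energy.
Σ(broken) = 1×D + 1×353 + 4×425 + 1×442 = 2495 + D
Σ(formed) = 1×353 + 6×425 + 1×629 = 3532
ΔH = Σ(broken) − Σ(formed) = (2495 + D) − (3532) = −1037 + D
Setting this equal to −173 kJ gives D = 864 kJ/mol.

D(C≡C) ≈ 864 kJ/mol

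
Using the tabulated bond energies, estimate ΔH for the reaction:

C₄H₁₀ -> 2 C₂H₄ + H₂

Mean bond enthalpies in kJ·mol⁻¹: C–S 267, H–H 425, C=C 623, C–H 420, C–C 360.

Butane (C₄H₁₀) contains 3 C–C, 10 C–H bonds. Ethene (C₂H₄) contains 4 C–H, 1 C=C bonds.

ΔH ≈ +249 kJ

Bonds broken (reactants):
  C–C: 3 × 360 = 1080
  C–H: 10 × 420 = 4200
  Σ(broken) = 5280 kJ
Bonds formed (products):
  C–H: 8 × 420 = 3360
  C=C: 2 × 623 = 1246
  H–H: 1 × 425 = 425
  Σ(formed) = 5031 kJ
ΔH = Σ(broken) − Σ(formed) = 5280 − 5031 = +249 kJ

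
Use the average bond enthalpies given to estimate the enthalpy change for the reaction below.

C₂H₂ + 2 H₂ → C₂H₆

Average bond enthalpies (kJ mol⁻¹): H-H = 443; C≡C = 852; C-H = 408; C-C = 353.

ΔH ≈ −247 kJ

Bonds broken (reactants):
  C≡C: 1 × 852 = 852
  C-H: 2 × 408 = 816
  H-H: 2 × 443 = 886
  Σ(broken) = 2554 kJ
Bonds formed (products):
  C-C: 1 × 353 = 353
  C-H: 6 × 408 = 2448
  Σ(formed) = 2801 kJ
ΔH = Σ(broken) − Σ(formed) = 2554 − 2801 = −247 kJ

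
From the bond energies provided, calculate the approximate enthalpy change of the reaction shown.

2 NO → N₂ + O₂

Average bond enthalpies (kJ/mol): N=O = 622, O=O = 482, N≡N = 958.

ΔH ≈ −196 kJ

Bonds broken (reactants):
  N=O: 2 × 622 = 1244
  Σ(broken) = 1244 kJ
Bonds formed (products):
  N≡N: 1 × 958 = 958
  O=O: 1 × 482 = 482
  Σ(formed) = 1440 kJ
ΔH = Σ(broken) − Σ(formed) = 1244 − 1440 = −196 kJ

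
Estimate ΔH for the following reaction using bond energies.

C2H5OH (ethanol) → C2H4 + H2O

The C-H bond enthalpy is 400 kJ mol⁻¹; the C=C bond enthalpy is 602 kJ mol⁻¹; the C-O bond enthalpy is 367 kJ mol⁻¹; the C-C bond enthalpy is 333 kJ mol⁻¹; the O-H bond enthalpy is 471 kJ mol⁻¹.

ΔH ≈ +27 kJ

Bonds broken (reactants):
  C-C: 1 × 333 = 333
  C-H: 5 × 400 = 2000
  C-O: 1 × 367 = 367
  O-H: 1 × 471 = 471
  Σ(broken) = 3171 kJ
Bonds formed (products):
  C-H: 4 × 400 = 1600
  C=C: 1 × 602 = 602
  O-H: 2 × 471 = 942
  Σ(formed) = 3144 kJ
ΔH = Σ(broken) − Σ(formed) = 3171 − 3144 = +27 kJ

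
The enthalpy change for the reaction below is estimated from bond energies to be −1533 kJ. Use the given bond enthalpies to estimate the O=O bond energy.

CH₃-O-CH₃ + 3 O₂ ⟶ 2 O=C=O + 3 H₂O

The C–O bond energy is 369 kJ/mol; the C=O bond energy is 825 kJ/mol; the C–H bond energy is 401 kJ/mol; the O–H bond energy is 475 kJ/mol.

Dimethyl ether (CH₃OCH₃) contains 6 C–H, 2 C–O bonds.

Let D be the O=O bond energy.
Σ(broken) = 6×401 + 2×369 + 3×D = 3144 + 3D
Σ(formed) = 4×825 + 6×475 = 6150
ΔH = Σ(broken) − Σ(formed) = (3144 + 3D) − (6150) = −3006 + 3D
Setting this equal to −1533 kJ gives 3D = 1473, so D = 491 kJ/mol.

D(O=O) ≈ 491 kJ/mol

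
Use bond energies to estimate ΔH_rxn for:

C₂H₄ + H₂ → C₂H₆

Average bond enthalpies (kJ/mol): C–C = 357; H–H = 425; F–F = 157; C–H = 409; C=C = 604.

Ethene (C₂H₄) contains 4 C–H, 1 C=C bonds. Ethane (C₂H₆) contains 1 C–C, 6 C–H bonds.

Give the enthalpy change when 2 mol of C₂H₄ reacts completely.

ΔH = −292 kJ

Bonds broken (reactants):
  C–H: 4 × 409 = 1636
  C=C: 1 × 604 = 604
  H–H: 1 × 425 = 425
  Σ(broken) = 2665 kJ
Bonds formed (products):
  C–C: 1 × 357 = 357
  C–H: 6 × 409 = 2454
  Σ(formed) = 2811 kJ
ΔH = Σ(broken) − Σ(formed) = 2665 − 2811 = −146 kJ
For 2× the reaction as written: 2 × (−146) = −292 kJ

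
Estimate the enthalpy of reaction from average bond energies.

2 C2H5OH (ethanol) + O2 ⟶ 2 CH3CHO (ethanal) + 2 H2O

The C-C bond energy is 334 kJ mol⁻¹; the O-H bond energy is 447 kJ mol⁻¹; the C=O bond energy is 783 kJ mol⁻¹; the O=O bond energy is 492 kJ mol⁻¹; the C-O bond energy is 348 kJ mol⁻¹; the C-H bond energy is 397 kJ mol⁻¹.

Bonds broken (reactants):
  C-C: 2 × 334 = 668
  C-H: 10 × 397 = 3970
  C-O: 2 × 348 = 696
  O-H: 2 × 447 = 894
  O=O: 1 × 492 = 492
  Σ(broken) = 6720 kJ
Bonds formed (products):
  C-C: 2 × 334 = 668
  C-H: 8 × 397 = 3176
  C=O: 2 × 783 = 1566
  O-H: 4 × 447 = 1788
  Σ(formed) = 7198 kJ
ΔH = Σ(broken) − Σ(formed) = 6720 − 7198 = −478 kJ

ΔH ≈ −478 kJ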